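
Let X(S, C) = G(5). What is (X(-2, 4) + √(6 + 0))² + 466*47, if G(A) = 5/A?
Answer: 21909 + 2*√6 ≈ 21914.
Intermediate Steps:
X(S, C) = 1 (X(S, C) = 5/5 = 5*(⅕) = 1)
(X(-2, 4) + √(6 + 0))² + 466*47 = (1 + √(6 + 0))² + 466*47 = (1 + √6)² + 21902 = 21902 + (1 + √6)²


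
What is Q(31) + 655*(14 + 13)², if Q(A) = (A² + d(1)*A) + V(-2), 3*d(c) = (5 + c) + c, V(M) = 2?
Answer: 1435591/3 ≈ 4.7853e+5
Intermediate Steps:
d(c) = 5/3 + 2*c/3 (d(c) = ((5 + c) + c)/3 = (5 + 2*c)/3 = 5/3 + 2*c/3)
Q(A) = 2 + A² + 7*A/3 (Q(A) = (A² + (5/3 + (⅔)*1)*A) + 2 = (A² + (5/3 + ⅔)*A) + 2 = (A² + 7*A/3) + 2 = 2 + A² + 7*A/3)
Q(31) + 655*(14 + 13)² = (2 + 31² + (7/3)*31) + 655*(14 + 13)² = (2 + 961 + 217/3) + 655*27² = 3106/3 + 655*729 = 3106/3 + 477495 = 1435591/3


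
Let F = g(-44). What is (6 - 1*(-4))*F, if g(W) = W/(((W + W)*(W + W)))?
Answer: -5/88 ≈ -0.056818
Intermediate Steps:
g(W) = 1/(4*W) (g(W) = W/(((2*W)*(2*W))) = W/((4*W**2)) = W*(1/(4*W**2)) = 1/(4*W))
F = -1/176 (F = (1/4)/(-44) = (1/4)*(-1/44) = -1/176 ≈ -0.0056818)
(6 - 1*(-4))*F = (6 - 1*(-4))*(-1/176) = (6 + 4)*(-1/176) = 10*(-1/176) = -5/88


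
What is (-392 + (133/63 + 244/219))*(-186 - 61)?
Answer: 63089975/657 ≈ 96027.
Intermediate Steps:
(-392 + (133/63 + 244/219))*(-186 - 61) = (-392 + (133*(1/63) + 244*(1/219)))*(-247) = (-392 + (19/9 + 244/219))*(-247) = (-392 + 2119/657)*(-247) = -255425/657*(-247) = 63089975/657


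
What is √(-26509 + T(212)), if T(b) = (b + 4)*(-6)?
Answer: I*√27805 ≈ 166.75*I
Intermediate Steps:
T(b) = -24 - 6*b (T(b) = (4 + b)*(-6) = -24 - 6*b)
√(-26509 + T(212)) = √(-26509 + (-24 - 6*212)) = √(-26509 + (-24 - 1272)) = √(-26509 - 1296) = √(-27805) = I*√27805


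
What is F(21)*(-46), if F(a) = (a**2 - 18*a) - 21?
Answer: -1932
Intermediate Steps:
F(a) = -21 + a**2 - 18*a
F(21)*(-46) = (-21 + 21**2 - 18*21)*(-46) = (-21 + 441 - 378)*(-46) = 42*(-46) = -1932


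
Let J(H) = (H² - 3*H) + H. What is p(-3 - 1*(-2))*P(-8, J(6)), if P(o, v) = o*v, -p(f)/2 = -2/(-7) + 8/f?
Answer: -20736/7 ≈ -2962.3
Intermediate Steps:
J(H) = H² - 2*H
p(f) = -4/7 - 16/f (p(f) = -2*(-2/(-7) + 8/f) = -2*(-2*(-⅐) + 8/f) = -2*(2/7 + 8/f) = -4/7 - 16/f)
p(-3 - 1*(-2))*P(-8, J(6)) = (-4/7 - 16/(-3 - 1*(-2)))*(-48*(-2 + 6)) = (-4/7 - 16/(-3 + 2))*(-48*4) = (-4/7 - 16/(-1))*(-8*24) = (-4/7 - 16*(-1))*(-192) = (-4/7 + 16)*(-192) = (108/7)*(-192) = -20736/7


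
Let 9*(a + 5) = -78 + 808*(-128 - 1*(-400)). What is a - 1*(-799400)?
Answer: 7414253/9 ≈ 8.2381e+5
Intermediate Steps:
a = 219653/9 (a = -5 + (-78 + 808*(-128 - 1*(-400)))/9 = -5 + (-78 + 808*(-128 + 400))/9 = -5 + (-78 + 808*272)/9 = -5 + (-78 + 219776)/9 = -5 + (⅑)*219698 = -5 + 219698/9 = 219653/9 ≈ 24406.)
a - 1*(-799400) = 219653/9 - 1*(-799400) = 219653/9 + 799400 = 7414253/9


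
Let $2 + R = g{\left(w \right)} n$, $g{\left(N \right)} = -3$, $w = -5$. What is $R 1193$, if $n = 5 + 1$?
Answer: $-23860$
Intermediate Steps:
$n = 6$
$R = -20$ ($R = -2 - 18 = -20$)
$R 1193 = \left(-20\right) 1193 = -23860$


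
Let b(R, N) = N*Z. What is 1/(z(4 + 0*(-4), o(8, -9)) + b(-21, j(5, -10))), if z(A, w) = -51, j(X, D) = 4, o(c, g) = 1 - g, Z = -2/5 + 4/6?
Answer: -15/749 ≈ -0.020027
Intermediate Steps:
Z = 4/15 (Z = -2*⅕ + 4*(⅙) = -⅖ + ⅔ = 4/15 ≈ 0.26667)
b(R, N) = 4*N/15 (b(R, N) = N*(4/15) = 4*N/15)
1/(z(4 + 0*(-4), o(8, -9)) + b(-21, j(5, -10))) = 1/(-51 + (4/15)*4) = 1/(-51 + 16/15) = 1/(-749/15) = -15/749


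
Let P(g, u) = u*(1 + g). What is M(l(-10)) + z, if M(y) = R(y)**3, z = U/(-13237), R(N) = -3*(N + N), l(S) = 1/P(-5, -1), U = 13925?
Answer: -468799/105896 ≈ -4.4270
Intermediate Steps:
l(S) = 1/4 (l(S) = 1/(-(1 - 5)) = 1/(-1*(-4)) = 1/4)
R(N) = -6*N
z = -13925/13237 (z = 13925/(-13237) = 13925*(-1/13237) = -13925/13237 ≈ -1.0520)
M(y) = -216*y**3 (M(y) = (-6*y)**3 = -216*y**3)
M(l(-10)) + z = -216*(1/4)**3 - 13925/13237 = -216*1/64 - 13925/13237 = -27/8 - 13925/13237 = -468799/105896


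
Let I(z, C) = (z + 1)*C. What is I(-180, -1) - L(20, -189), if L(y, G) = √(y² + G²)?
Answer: 179 - √36121 ≈ -11.055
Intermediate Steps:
I(z, C) = C*(1 + z) (I(z, C) = (1 + z)*C = C*(1 + z))
L(y, G) = √(G² + y²)
I(-180, -1) - L(20, -189) = -(1 - 180) - √((-189)² + 20²) = -1*(-179) - √(35721 + 400) = 179 - √36121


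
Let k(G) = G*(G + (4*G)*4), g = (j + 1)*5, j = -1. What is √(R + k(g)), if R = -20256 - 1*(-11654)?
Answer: I*√8602 ≈ 92.747*I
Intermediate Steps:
R = -8602 (R = -20256 + 11654 = -8602)
g = 0 (g = (-1 + 1)*5 = 0*5 = 0)
k(G) = 17*G² (k(G) = G*(G + 16*G) = G*(17*G) = 17*G²)
√(R + k(g)) = √(-8602 + 17*0²) = √(-8602 + 17*0) = √(-8602 + 0) = √(-8602) = I*√8602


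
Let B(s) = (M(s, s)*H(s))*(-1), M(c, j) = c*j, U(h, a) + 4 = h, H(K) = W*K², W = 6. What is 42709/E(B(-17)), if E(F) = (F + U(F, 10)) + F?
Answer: -42709/1503382 ≈ -0.028409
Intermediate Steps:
H(K) = 6*K²
U(h, a) = -4 + h
B(s) = -6*s⁴ (B(s) = ((s*s)*(6*s²))*(-1) = (s²*(6*s²))*(-1) = (6*s⁴)*(-1) = -6*s⁴)
E(F) = -4 + 3*F (E(F) = (F + (-4 + F)) + F = (-4 + 2*F) + F = -4 + 3*F)
42709/E(B(-17)) = 42709/(-4 + 3*(-6*(-17)⁴)) = 42709/(-4 + 3*(-6*83521)) = 42709/(-4 + 3*(-501126)) = 42709/(-4 - 1503378) = 42709/(-1503382) = 42709*(-1/1503382) = -42709/1503382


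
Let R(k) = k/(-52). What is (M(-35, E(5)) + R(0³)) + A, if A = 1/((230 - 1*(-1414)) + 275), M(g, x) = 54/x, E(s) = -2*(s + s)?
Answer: -51803/19190 ≈ -2.6995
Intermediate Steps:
E(s) = -4*s
R(k) = -k/52 (R(k) = k*(-1/52) = -k/52)
A = 1/1919 (A = 1/((230 + 1414) + 275) = 1/(1644 + 275) = 1/1919 ≈ 0.00052110)
(M(-35, E(5)) + R(0³)) + A = (54/((-4*5)) - 1/52*0³) + 1/1919 = (54/(-20) - 1/52*0) + 1/1919 = (54*(-1/20) + 0) + 1/1919 = (-27/10 + 0) + 1/1919 = -27/10 + 1/1919 = -51803/19190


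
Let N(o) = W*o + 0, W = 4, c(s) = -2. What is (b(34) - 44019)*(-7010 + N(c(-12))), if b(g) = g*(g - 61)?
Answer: 315367866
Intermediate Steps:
N(o) = 4*o (N(o) = 4*o + 0 = 4*o)
b(g) = g*(-61 + g)
(b(34) - 44019)*(-7010 + N(c(-12))) = (34*(-61 + 34) - 44019)*(-7010 + 4*(-2)) = (34*(-27) - 44019)*(-7010 - 8) = (-918 - 44019)*(-7018) = -44937*(-7018) = 315367866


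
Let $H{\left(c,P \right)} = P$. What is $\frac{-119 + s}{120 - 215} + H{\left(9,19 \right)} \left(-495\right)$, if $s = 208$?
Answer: $- \frac{893564}{95} \approx -9405.9$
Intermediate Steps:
$\frac{-119 + s}{120 - 215} + H{\left(9,19 \right)} \left(-495\right) = \frac{-119 + 208}{120 - 215} + 19 \left(-495\right) = \frac{89}{-95} - 9405 = 89 \left(- \frac{1}{95}\right) - 9405 = - \frac{89}{95} - 9405 = - \frac{893564}{95}$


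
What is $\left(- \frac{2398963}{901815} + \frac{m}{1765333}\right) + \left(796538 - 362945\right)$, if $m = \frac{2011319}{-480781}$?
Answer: $\frac{331872287374571379816251}{765405169061307495} \approx 4.3359 \cdot 10^{5}$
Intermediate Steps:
$m = - \frac{2011319}{480781}$ ($m = 2011319 \left(- \frac{1}{480781}\right) = - \frac{2011319}{480781} \approx -4.1834$)
$\left(- \frac{2398963}{901815} + \frac{m}{1765333}\right) + \left(796538 - 362945\right) = \left(- \frac{2398963}{901815} - \frac{2011319}{480781 \cdot 1765333}\right) + \left(796538 - 362945\right) = \left(\left(-2398963\right) \frac{1}{901815} - \frac{2011319}{848738565073}\right) + \left(796538 - 362945\right) = \left(- \frac{2398963}{901815} - \frac{2011319}{848738565073}\right) + 433593 = - \frac{2036094228120863284}{765405169061307495} + 433593 = \frac{331872287374571379816251}{765405169061307495}$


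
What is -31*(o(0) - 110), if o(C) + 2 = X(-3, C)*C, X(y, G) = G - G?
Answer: 3472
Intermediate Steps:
X(y, G) = 0
o(C) = -2 (o(C) = -2 + 0*C = -2 + 0 = -2)
-31*(o(0) - 110) = -31*(-2 - 110) = -31*(-112) = 3472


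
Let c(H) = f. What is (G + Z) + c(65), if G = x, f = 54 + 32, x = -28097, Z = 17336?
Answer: -10675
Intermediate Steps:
f = 86
c(H) = 86
G = -28097
(G + Z) + c(65) = (-28097 + 17336) + 86 = -10761 + 86 = -10675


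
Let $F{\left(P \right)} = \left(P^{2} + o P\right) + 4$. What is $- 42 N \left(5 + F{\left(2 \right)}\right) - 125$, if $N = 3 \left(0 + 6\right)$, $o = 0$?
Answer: $-9953$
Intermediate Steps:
$N = 18$ ($N = 3 \cdot 6 = 18$)
$F{\left(P \right)} = 4 + P^{2}$ ($F{\left(P \right)} = \left(P^{2} + 0 P\right) + 4 = \left(P^{2} + 0\right) + 4 = P^{2} + 4 = 4 + P^{2}$)
$- 42 N \left(5 + F{\left(2 \right)}\right) - 125 = - 42 \cdot 18 \left(5 + \left(4 + 2^{2}\right)\right) - 125 = - 42 \cdot 18 \left(5 + \left(4 + 4\right)\right) - 125 = - 42 \cdot 18 \left(5 + 8\right) - 125 = - 42 \cdot 18 \cdot 13 - 125 = \left(-42\right) 234 - 125 = -9828 - 125 = -9953$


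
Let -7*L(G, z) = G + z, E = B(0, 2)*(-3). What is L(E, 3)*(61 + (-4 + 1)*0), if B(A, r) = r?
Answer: 183/7 ≈ 26.143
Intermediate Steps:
E = -6 (E = 2*(-3) = -6)
L(G, z) = -G/7 - z/7 (L(G, z) = -(G + z)/7 = -G/7 - z/7)
L(E, 3)*(61 + (-4 + 1)*0) = (-⅐*(-6) - ⅐*3)*(61 + (-4 + 1)*0) = (6/7 - 3/7)*(61 - 3*0) = 3*(61 + 0)/7 = (3/7)*61 = 183/7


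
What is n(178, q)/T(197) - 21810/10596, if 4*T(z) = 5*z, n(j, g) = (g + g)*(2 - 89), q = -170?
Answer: 41074529/347902 ≈ 118.06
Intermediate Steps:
n(j, g) = -174*g (n(j, g) = (2*g)*(-87) = -174*g)
T(z) = 5*z/4 (T(z) = (5*z)/4 = 5*z/4)
n(178, q)/T(197) - 21810/10596 = (-174*(-170))/(((5/4)*197)) - 21810/10596 = 29580/(985/4) - 21810*1/10596 = 29580*(4/985) - 3635/1766 = 23664/197 - 3635/1766 = 41074529/347902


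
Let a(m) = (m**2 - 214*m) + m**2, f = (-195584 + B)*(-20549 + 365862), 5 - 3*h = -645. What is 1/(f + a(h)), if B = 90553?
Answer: -9/326416699627 ≈ -2.7572e-11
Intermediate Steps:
h = 650/3 (h = 5/3 - 1/3*(-645) = 5/3 + 215 = 650/3 ≈ 216.67)
f = -36268569703 (f = (-195584 + 90553)*(-20549 + 365862) = -105031*345313 = -36268569703)
a(m) = -214*m + 2*m**2
1/(f + a(h)) = 1/(-36268569703 + 2*(650/3)*(-107 + 650/3)) = 1/(-36268569703 + 2*(650/3)*(329/3)) = 1/(-36268569703 + 427700/9) = 1/(-326416699627/9) = -9/326416699627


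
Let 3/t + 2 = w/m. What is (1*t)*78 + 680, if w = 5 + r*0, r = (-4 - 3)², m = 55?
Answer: 3902/7 ≈ 557.43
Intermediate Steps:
r = 49 (r = (-7)² = 49)
w = 5 (w = 5 + 49*0 = 5 + 0 = 5)
t = -11/7 (t = 3/(-2 + 5/55) = 3/(-2 + 5*(1/55)) = 3/(-2 + 1/11) = 3/(-21/11) = 3*(-11/21) = -11/7 ≈ -1.5714)
(1*t)*78 + 680 = (1*(-11/7))*78 + 680 = -11/7*78 + 680 = -858/7 + 680 = 3902/7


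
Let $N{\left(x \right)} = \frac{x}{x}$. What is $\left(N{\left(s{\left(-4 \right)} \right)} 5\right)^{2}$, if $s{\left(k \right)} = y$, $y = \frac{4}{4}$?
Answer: $25$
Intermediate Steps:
$y = 1$ ($y = 4 \cdot \frac{1}{4} = 1$)
$s{\left(k \right)} = 1$
$N{\left(x \right)} = 1$
$\left(N{\left(s{\left(-4 \right)} \right)} 5\right)^{2} = \left(1 \cdot 5\right)^{2} = 5^{2} = 25$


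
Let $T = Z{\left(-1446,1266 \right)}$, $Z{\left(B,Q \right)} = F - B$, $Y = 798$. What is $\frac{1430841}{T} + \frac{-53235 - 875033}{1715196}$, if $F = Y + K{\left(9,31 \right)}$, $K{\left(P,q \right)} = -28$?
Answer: $\frac{613028929487}{950218584} \approx 645.15$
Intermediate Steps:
$F = 770$ ($F = 798 - 28 = 770$)
$Z{\left(B,Q \right)} = 770 - B$
$T = 2216$ ($T = 770 - -1446 = 770 + 1446 = 2216$)
$\frac{1430841}{T} + \frac{-53235 - 875033}{1715196} = \frac{1430841}{2216} + \frac{-53235 - 875033}{1715196} = 1430841 \cdot \frac{1}{2216} - \frac{232067}{428799} = \frac{1430841}{2216} - \frac{232067}{428799} = \frac{613028929487}{950218584}$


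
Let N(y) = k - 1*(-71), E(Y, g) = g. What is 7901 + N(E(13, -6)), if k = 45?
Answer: 8017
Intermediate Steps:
N(y) = 116 (N(y) = 45 - 1*(-71) = 45 + 71 = 116)
7901 + N(E(13, -6)) = 7901 + 116 = 8017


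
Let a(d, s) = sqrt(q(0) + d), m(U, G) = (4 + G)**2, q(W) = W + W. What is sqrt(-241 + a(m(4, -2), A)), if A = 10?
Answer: I*sqrt(239) ≈ 15.46*I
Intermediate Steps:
q(W) = 2*W
a(d, s) = sqrt(d) (a(d, s) = sqrt(2*0 + d) = sqrt(0 + d) = sqrt(d))
sqrt(-241 + a(m(4, -2), A)) = sqrt(-241 + sqrt((4 - 2)**2)) = sqrt(-241 + sqrt(2**2)) = sqrt(-241 + sqrt(4)) = sqrt(-241 + 2) = sqrt(-239) = I*sqrt(239)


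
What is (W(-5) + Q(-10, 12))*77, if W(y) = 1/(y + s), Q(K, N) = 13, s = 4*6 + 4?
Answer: 23100/23 ≈ 1004.3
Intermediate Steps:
s = 28 (s = 24 + 4 = 28)
W(y) = 1/(28 + y) (W(y) = 1/(y + 28) = 1/(28 + y))
(W(-5) + Q(-10, 12))*77 = (1/(28 - 5) + 13)*77 = (1/23 + 13)*77 = (300/23)*77 = 23100/23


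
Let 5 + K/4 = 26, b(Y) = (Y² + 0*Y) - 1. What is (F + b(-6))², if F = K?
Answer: 14161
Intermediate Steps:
b(Y) = -1 + Y² (b(Y) = (Y² + 0) - 1 = Y² - 1 = -1 + Y²)
K = 84 (K = -20 + 4*26 = -20 + 104 = 84)
F = 84
(F + b(-6))² = (84 + (-1 + (-6)²))² = (84 + (-1 + 36))² = (84 + 35)² = 119² = 14161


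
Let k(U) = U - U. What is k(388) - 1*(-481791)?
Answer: 481791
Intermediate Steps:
k(U) = 0
k(388) - 1*(-481791) = 0 - 1*(-481791) = 0 + 481791 = 481791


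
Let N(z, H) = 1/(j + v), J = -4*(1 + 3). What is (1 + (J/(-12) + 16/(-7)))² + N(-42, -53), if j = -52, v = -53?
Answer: -16/2205 ≈ -0.0072562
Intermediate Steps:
J = -16 (J = -4*4 = -16)
N(z, H) = -1/105 (N(z, H) = 1/(-52 - 53) = 1/(-105) = -1/105)
(1 + (J/(-12) + 16/(-7)))² + N(-42, -53) = (1 + (-16/(-12) + 16/(-7)))² - 1/105 = (1 + (-16*(-1/12) + 16*(-⅐)))² - 1/105 = (1 + (4/3 - 16/7))² - 1/105 = (1 - 20/21)² - 1/105 = (1/21)² - 1/105 = 1/441 - 1/105 = -16/2205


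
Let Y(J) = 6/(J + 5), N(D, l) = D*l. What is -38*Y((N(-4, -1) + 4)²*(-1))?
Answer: 228/59 ≈ 3.8644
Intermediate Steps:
Y(J) = 6/(5 + J)
-38*Y((N(-4, -1) + 4)²*(-1)) = -228/(5 + (-4*(-1) + 4)²*(-1)) = -228/(5 + (4 + 4)²*(-1)) = -228/(5 + 8²*(-1)) = -228/(5 + 64*(-1)) = -228/(5 - 64) = -228/(-59) = -228*(-1)/59 = -38*(-6/59) = 228/59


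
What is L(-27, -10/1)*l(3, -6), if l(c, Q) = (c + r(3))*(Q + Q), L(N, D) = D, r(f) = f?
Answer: 720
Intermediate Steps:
l(c, Q) = 2*Q*(3 + c) (l(c, Q) = (c + 3)*(Q + Q) = (3 + c)*(2*Q) = 2*Q*(3 + c))
L(-27, -10/1)*l(3, -6) = (-10/1)*(2*(-6)*(3 + 3)) = (-10*1)*(2*(-6)*6) = -10*(-72) = 720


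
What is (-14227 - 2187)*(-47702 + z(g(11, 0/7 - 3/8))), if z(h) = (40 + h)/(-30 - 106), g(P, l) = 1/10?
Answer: 532430118047/680 ≈ 7.8299e+8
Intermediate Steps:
g(P, l) = ⅒
z(h) = -5/17 - h/136 (z(h) = (40 + h)/(-136) = (40 + h)*(-1/136) = -5/17 - h/136)
(-14227 - 2187)*(-47702 + z(g(11, 0/7 - 3/8))) = (-14227 - 2187)*(-47702 + (-5/17 - 1/136*⅒)) = -16414*(-47702 + (-5/17 - 1/1360)) = -16414*(-47702 - 401/1360) = -16414*(-64875121/1360) = 532430118047/680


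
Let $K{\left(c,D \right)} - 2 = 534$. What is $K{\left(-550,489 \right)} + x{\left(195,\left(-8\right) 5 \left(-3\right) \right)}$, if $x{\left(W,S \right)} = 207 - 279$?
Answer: $464$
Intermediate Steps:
$x{\left(W,S \right)} = -72$ ($x{\left(W,S \right)} = 207 - 279 = -72$)
$K{\left(c,D \right)} = 536$ ($K{\left(c,D \right)} = 2 + 534 = 536$)
$K{\left(-550,489 \right)} + x{\left(195,\left(-8\right) 5 \left(-3\right) \right)} = 536 - 72 = 464$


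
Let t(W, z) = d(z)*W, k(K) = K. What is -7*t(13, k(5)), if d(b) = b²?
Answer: -2275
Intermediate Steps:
t(W, z) = W*z² (t(W, z) = z²*W = W*z²)
-7*t(13, k(5)) = -91*5² = -91*25 = -7*325 = -2275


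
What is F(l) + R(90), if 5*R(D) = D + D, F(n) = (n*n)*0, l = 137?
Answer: 36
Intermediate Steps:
F(n) = 0 (F(n) = n**2*0 = 0)
R(D) = 2*D/5 (R(D) = (D + D)/5 = (2*D)/5 = 2*D/5)
F(l) + R(90) = 0 + (2/5)*90 = 0 + 36 = 36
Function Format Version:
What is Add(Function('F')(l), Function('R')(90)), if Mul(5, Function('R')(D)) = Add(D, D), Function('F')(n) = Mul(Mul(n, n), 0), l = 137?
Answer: 36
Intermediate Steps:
Function('F')(n) = 0 (Function('F')(n) = Mul(Pow(n, 2), 0) = 0)
Function('R')(D) = Mul(Rational(2, 5), D) (Function('R')(D) = Mul(Rational(1, 5), Add(D, D)) = Mul(Rational(1, 5), Mul(2, D)) = Mul(Rational(2, 5), D))
Add(Function('F')(l), Function('R')(90)) = Add(0, Mul(Rational(2, 5), 90)) = Add(0, 36) = 36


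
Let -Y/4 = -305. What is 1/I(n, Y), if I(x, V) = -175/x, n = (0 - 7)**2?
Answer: -7/25 ≈ -0.28000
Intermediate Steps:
Y = 1220 (Y = -4*(-305) = 1220)
n = 49 (n = (-7)**2 = 49)
1/I(n, Y) = 1/(-175/49) = 1/(-175*1/49) = 1/(-25/7) = -7/25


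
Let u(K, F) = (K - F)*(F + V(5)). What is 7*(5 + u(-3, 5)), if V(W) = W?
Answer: -525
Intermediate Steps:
u(K, F) = (5 + F)*(K - F) (u(K, F) = (K - F)*(F + 5) = (K - F)*(5 + F) = (5 + F)*(K - F))
7*(5 + u(-3, 5)) = 7*(5 + (-1*5² - 5*5 + 5*(-3) + 5*(-3))) = 7*(5 + (-1*25 - 25 - 15 - 15)) = 7*(5 + (-25 - 25 - 15 - 15)) = 7*(5 - 80) = 7*(-75) = -525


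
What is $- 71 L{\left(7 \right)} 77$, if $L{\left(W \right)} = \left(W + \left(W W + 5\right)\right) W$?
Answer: $-2334409$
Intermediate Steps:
$L{\left(W \right)} = W \left(5 + W + W^{2}\right)$ ($L{\left(W \right)} = \left(W + \left(W^{2} + 5\right)\right) W = \left(W + \left(5 + W^{2}\right)\right) W = \left(5 + W + W^{2}\right) W = W \left(5 + W + W^{2}\right)$)
$- 71 L{\left(7 \right)} 77 = - 71 \cdot 7 \left(5 + 7 + 7^{2}\right) 77 = - 71 \cdot 7 \left(5 + 7 + 49\right) 77 = - 71 \cdot 7 \cdot 61 \cdot 77 = \left(-71\right) 427 \cdot 77 = \left(-30317\right) 77 = -2334409$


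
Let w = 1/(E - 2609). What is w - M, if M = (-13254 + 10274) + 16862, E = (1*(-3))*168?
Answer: -43214667/3113 ≈ -13882.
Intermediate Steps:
E = -504 (E = -3*168 = -504)
M = 13882 (M = -2980 + 16862 = 13882)
w = -1/3113 (w = 1/(-504 - 2609) = 1/(-3113) = -1/3113 ≈ -0.00032123)
w - M = -1/3113 - 1*13882 = -1/3113 - 13882 = -43214667/3113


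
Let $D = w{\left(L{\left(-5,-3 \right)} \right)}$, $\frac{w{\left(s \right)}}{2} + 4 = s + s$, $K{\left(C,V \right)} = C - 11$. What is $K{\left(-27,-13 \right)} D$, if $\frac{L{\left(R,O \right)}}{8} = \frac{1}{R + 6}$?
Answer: $-912$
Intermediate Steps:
$K{\left(C,V \right)} = -11 + C$
$L{\left(R,O \right)} = \frac{8}{6 + R}$ ($L{\left(R,O \right)} = \frac{8}{R + 6} = \frac{8}{6 + R}$)
$w{\left(s \right)} = -8 + 4 s$ ($w{\left(s \right)} = -8 + 2 \left(s + s\right) = -8 + 2 \cdot 2 s = -8 + 4 s$)
$D = 24$ ($D = -8 + 4 \frac{8}{6 - 5} = -8 + 4 \cdot \frac{8}{1} = -8 + 4 \cdot 8 \cdot 1 = -8 + 4 \cdot 8 = -8 + 32 = 24$)
$K{\left(-27,-13 \right)} D = \left(-11 - 27\right) 24 = \left(-38\right) 24 = -912$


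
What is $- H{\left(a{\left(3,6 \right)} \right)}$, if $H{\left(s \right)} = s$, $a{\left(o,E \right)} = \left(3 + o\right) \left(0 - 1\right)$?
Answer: $6$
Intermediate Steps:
$a{\left(o,E \right)} = -3 - o$ ($a{\left(o,E \right)} = \left(3 + o\right) \left(-1\right) = -3 - o$)
$- H{\left(a{\left(3,6 \right)} \right)} = - (-3 - 3) = \left(-1\right) \left(-6\right) = 6$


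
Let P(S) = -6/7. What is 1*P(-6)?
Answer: -6/7 ≈ -0.85714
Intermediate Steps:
P(S) = -6/7 (P(S) = -6*⅐ = -6/7)
1*P(-6) = 1*(-6/7) = -6/7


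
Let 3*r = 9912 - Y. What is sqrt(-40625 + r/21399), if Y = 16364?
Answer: I*sqrt(18602932312741)/21399 ≈ 201.56*I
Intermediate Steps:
r = -6452/3 (r = (9912 - 1*16364)/3 = (9912 - 16364)/3 = (1/3)*(-6452) = -6452/3 ≈ -2150.7)
sqrt(-40625 + r/21399) = sqrt(-40625 - 6452/3/21399) = sqrt(-40625 - 6452/3*1/21399) = sqrt(-40625 - 6452/64197) = sqrt(-2608009577/64197) = I*sqrt(18602932312741)/21399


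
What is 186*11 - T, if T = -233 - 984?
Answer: 3263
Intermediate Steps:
T = -1217
186*11 - T = 186*11 - 1*(-1217) = 2046 + 1217 = 3263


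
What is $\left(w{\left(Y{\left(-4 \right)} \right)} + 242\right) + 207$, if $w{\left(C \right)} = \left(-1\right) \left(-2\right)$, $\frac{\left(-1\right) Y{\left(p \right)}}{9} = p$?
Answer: $451$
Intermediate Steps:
$Y{\left(p \right)} = - 9 p$
$w{\left(C \right)} = 2$
$\left(w{\left(Y{\left(-4 \right)} \right)} + 242\right) + 207 = \left(2 + 242\right) + 207 = 244 + 207 = 451$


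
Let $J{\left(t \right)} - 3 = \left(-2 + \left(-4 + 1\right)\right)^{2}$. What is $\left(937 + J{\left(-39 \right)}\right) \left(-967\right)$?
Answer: $-933155$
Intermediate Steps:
$J{\left(t \right)} = 28$ ($J{\left(t \right)} = 3 + \left(-2 + \left(-4 + 1\right)\right)^{2} = 3 + \left(-2 - 3\right)^{2} = 3 + \left(-5\right)^{2} = 3 + 25 = 28$)
$\left(937 + J{\left(-39 \right)}\right) \left(-967\right) = \left(937 + 28\right) \left(-967\right) = 965 \left(-967\right) = -933155$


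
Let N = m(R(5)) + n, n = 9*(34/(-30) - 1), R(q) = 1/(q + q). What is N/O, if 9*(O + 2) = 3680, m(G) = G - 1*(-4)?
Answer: -1359/36620 ≈ -0.037111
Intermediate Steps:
R(q) = 1/(2*q)
m(G) = 4 + G (m(G) = G + 4 = 4 + G)
n = -96/5 (n = 9*(34*(-1/30) - 1) = 9*(-17/15 - 1) = 9*(-32/15) = -96/5 ≈ -19.200)
O = 3662/9 (O = -2 + (⅑)*3680 = -2 + 3680/9 = 3662/9 ≈ 406.89)
N = -151/10 (N = (4 + (½)/5) - 96/5 = (4 + (½)*(⅕)) - 96/5 = (4 + ⅒) - 96/5 = 41/10 - 96/5 = -151/10 ≈ -15.100)
N/O = -151/(10*3662/9) = -151/10*9/3662 = -1359/36620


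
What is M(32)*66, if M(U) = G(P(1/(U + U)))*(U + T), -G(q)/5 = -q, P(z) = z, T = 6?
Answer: 3135/16 ≈ 195.94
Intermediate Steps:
G(q) = 5*q (G(q) = -(-5)*q = 5*q)
M(U) = 5*(6 + U)/(2*U) (M(U) = (5/(U + U))*(U + 6) = (5/((2*U)))*(6 + U) = (5*(1/(2*U)))*(6 + U) = (5/(2*U))*(6 + U) = 5*(6 + U)/(2*U))
M(32)*66 = (5/2 + 15/32)*66 = (95/32)*66 = 3135/16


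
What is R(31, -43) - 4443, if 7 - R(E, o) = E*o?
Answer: -3103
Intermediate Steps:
R(E, o) = 7 - E*o
R(31, -43) - 4443 = (7 - 1*31*(-43)) - 4443 = (7 + 1333) - 4443 = 1340 - 4443 = -3103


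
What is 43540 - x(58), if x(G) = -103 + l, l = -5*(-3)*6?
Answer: 43553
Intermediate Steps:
l = 90 (l = 15*6 = 90)
x(G) = -13 (x(G) = -103 + 90 = -13)
43540 - x(58) = 43540 - 1*(-13) = 43540 + 13 = 43553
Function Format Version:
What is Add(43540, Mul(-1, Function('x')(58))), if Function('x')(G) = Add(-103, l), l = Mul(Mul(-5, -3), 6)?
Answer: 43553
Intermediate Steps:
l = 90 (l = Mul(15, 6) = 90)
Function('x')(G) = -13 (Function('x')(G) = Add(-103, 90) = -13)
Add(43540, Mul(-1, Function('x')(58))) = Add(43540, Mul(-1, -13)) = Add(43540, 13) = 43553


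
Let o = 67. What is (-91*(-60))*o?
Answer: 365820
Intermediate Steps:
(-91*(-60))*o = -91*(-60)*67 = 5460*67 = 365820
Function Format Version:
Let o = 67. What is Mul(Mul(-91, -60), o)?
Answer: 365820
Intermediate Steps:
Mul(Mul(-91, -60), o) = Mul(Mul(-91, -60), 67) = Mul(5460, 67) = 365820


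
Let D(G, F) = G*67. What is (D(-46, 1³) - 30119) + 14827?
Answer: -18374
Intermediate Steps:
D(G, F) = 67*G
(D(-46, 1³) - 30119) + 14827 = (67*(-46) - 30119) + 14827 = (-3082 - 30119) + 14827 = -33201 + 14827 = -18374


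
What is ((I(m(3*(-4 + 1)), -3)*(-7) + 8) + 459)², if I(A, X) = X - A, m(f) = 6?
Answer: 280900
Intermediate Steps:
((I(m(3*(-4 + 1)), -3)*(-7) + 8) + 459)² = (((-3 - 1*6)*(-7) + 8) + 459)² = (((-3 - 6)*(-7) + 8) + 459)² = ((-9*(-7) + 8) + 459)² = ((63 + 8) + 459)² = (71 + 459)² = 530² = 280900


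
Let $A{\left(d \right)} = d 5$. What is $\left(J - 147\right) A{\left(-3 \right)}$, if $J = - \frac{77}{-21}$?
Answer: $2150$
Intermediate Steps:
$A{\left(d \right)} = 5 d$
$J = \frac{11}{3}$ ($J = \left(-77\right) \left(- \frac{1}{21}\right) = \frac{11}{3} \approx 3.6667$)
$\left(J - 147\right) A{\left(-3 \right)} = \left(\frac{11}{3} - 147\right) 5 \left(-3\right) = \left(- \frac{430}{3}\right) \left(-15\right) = 2150$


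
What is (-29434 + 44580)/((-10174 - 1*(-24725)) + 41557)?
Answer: 7573/28054 ≈ 0.26994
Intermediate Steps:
(-29434 + 44580)/((-10174 - 1*(-24725)) + 41557) = 15146/((-10174 + 24725) + 41557) = 15146/(14551 + 41557) = 15146/56108 = 15146*(1/56108) = 7573/28054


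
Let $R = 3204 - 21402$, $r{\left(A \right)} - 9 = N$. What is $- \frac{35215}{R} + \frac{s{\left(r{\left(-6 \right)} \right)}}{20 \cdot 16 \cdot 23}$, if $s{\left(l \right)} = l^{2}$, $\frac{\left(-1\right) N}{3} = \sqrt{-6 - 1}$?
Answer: $\frac{64877491}{33484320} - \frac{27 i \sqrt{7}}{3680} \approx 1.9375 - 0.019412 i$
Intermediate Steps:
$N = - 3 i \sqrt{7}$ ($N = - 3 \sqrt{-6 - 1} = - 3 \sqrt{-7} = - 3 i \sqrt{7} \approx - 7.9373 i$)
$r{\left(A \right)} = 9 - 3 i \sqrt{7}$
$R = -18198$ ($R = 3204 - 21402 = -18198$)
$- \frac{35215}{R} + \frac{s{\left(r{\left(-6 \right)} \right)}}{20 \cdot 16 \cdot 23} = - \frac{35215}{-18198} + \frac{\left(9 - 3 i \sqrt{7}\right)^{2}}{20 \cdot 16 \cdot 23} = \left(-35215\right) \left(- \frac{1}{18198}\right) + \frac{\left(9 - 3 i \sqrt{7}\right)^{2}}{320 \cdot 23} = \frac{35215}{18198} + \frac{\left(9 - 3 i \sqrt{7}\right)^{2}}{7360}$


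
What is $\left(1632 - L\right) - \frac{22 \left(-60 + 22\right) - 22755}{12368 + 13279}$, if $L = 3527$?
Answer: $- \frac{48577474}{25647} \approx -1894.1$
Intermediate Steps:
$\left(1632 - L\right) - \frac{22 \left(-60 + 22\right) - 22755}{12368 + 13279} = \left(1632 - 3527\right) - \frac{22 \left(-60 + 22\right) - 22755}{12368 + 13279} = \left(1632 - 3527\right) - \frac{22 \left(-38\right) - 22755}{25647} = -1895 - \left(-836 - 22755\right) \frac{1}{25647} = -1895 - \left(-23591\right) \frac{1}{25647} = -1895 - - \frac{23591}{25647} = -1895 + \frac{23591}{25647} = - \frac{48577474}{25647}$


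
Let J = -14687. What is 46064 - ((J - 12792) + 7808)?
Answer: 65735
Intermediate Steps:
46064 - ((J - 12792) + 7808) = 46064 - ((-14687 - 12792) + 7808) = 46064 - (-27479 + 7808) = 46064 - 1*(-19671) = 46064 + 19671 = 65735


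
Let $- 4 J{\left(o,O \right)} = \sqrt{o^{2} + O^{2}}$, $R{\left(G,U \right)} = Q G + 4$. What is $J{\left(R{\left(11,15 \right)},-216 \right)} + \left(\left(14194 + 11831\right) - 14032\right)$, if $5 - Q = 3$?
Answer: $11993 - \frac{\sqrt{11833}}{2} \approx 11939.0$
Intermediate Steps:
$Q = 2$ ($Q = 5 - 3 = 2$)
$R{\left(G,U \right)} = 4 + 2 G$ ($R{\left(G,U \right)} = 2 G + 4 = 4 + 2 G$)
$J{\left(o,O \right)} = - \frac{\sqrt{O^{2} + o^{2}}}{4}$ ($J{\left(o,O \right)} = - \frac{\sqrt{o^{2} + O^{2}}}{4} = - \frac{\sqrt{O^{2} + o^{2}}}{4}$)
$J{\left(R{\left(11,15 \right)},-216 \right)} + \left(\left(14194 + 11831\right) - 14032\right) = - \frac{\sqrt{\left(-216\right)^{2} + \left(4 + 2 \cdot 11\right)^{2}}}{4} + \left(\left(14194 + 11831\right) - 14032\right) = - \frac{\sqrt{46656 + \left(4 + 22\right)^{2}}}{4} + \left(26025 - 14032\right) = - \frac{\sqrt{46656 + 26^{2}}}{4} + 11993 = - \frac{\sqrt{46656 + 676}}{4} + 11993 = - \frac{\sqrt{47332}}{4} + 11993 = - \frac{2 \sqrt{11833}}{4} + 11993 = - \frac{\sqrt{11833}}{2} + 11993 = 11993 - \frac{\sqrt{11833}}{2}$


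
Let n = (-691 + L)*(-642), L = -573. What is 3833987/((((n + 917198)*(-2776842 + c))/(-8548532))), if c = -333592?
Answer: 8193740139271/1344240927431 ≈ 6.0954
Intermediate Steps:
n = 811488 (n = (-691 - 573)*(-642) = -1264*(-642) = 811488)
3833987/((((n + 917198)*(-2776842 + c))/(-8548532))) = 3833987/((((811488 + 917198)*(-2776842 - 333592))/(-8548532))) = 3833987/(((1728686*(-3110434))*(-1/8548532))) = 3833987/((-5376963709724*(-1/8548532))) = 3833987/(1344240927431/2137133) = 3833987*(2137133/1344240927431) = 8193740139271/1344240927431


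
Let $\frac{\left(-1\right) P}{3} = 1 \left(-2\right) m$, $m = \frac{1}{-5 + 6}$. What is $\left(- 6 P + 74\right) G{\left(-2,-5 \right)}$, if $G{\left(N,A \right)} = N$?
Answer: $-76$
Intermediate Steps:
$m = 1$ ($m = 1^{-1} = 1$)
$P = 6$ ($P = - 3 \cdot 1 \left(-2\right) 1 = - 3 \left(\left(-2\right) 1\right) = \left(-3\right) \left(-2\right) = 6$)
$\left(- 6 P + 74\right) G{\left(-2,-5 \right)} = \left(\left(-6\right) 6 + 74\right) \left(-2\right) = \left(-36 + 74\right) \left(-2\right) = 38 \left(-2\right) = -76$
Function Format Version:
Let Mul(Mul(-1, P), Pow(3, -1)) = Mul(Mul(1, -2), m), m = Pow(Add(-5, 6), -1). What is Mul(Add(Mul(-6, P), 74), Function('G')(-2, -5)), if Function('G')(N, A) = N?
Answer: -76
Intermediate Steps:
m = 1 (m = Pow(1, -1) = 1)
P = 6 (P = Mul(-3, Mul(Mul(1, -2), 1)) = Mul(-3, Mul(-2, 1)) = Mul(-3, -2) = 6)
Mul(Add(Mul(-6, P), 74), Function('G')(-2, -5)) = Mul(Add(Mul(-6, 6), 74), -2) = Mul(Add(-36, 74), -2) = Mul(38, -2) = -76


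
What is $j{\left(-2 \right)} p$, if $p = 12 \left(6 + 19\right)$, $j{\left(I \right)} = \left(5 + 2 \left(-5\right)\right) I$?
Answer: $3000$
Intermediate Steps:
$j{\left(I \right)} = - 5 I$ ($j{\left(I \right)} = \left(5 - 10\right) I = - 5 I$)
$p = 300$ ($p = 12 \cdot 25 = 300$)
$j{\left(-2 \right)} p = \left(-5\right) \left(-2\right) 300 = 10 \cdot 300 = 3000$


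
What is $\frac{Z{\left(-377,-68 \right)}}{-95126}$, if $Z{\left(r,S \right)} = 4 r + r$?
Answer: $\frac{1885}{95126} \approx 0.019816$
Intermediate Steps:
$Z{\left(r,S \right)} = 5 r$
$\frac{Z{\left(-377,-68 \right)}}{-95126} = \frac{5 \left(-377\right)}{-95126} = \left(-1885\right) \left(- \frac{1}{95126}\right) = \frac{1885}{95126}$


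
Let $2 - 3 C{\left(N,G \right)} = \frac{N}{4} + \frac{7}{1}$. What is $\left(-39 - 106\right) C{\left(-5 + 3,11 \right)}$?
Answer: $\frac{435}{2} \approx 217.5$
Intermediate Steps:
$C{\left(N,G \right)} = - \frac{5}{3} - \frac{N}{12}$ ($C{\left(N,G \right)} = \frac{2}{3} - \frac{\frac{N}{4} + \frac{7}{1}}{3} = \frac{2}{3} - \frac{N \frac{1}{4} + 7 \cdot 1}{3} = \frac{2}{3} - \frac{\frac{N}{4} + 7}{3} = \frac{2}{3} - \frac{7 + \frac{N}{4}}{3} = \frac{2}{3} - \left(\frac{7}{3} + \frac{N}{12}\right) = - \frac{5}{3} - \frac{N}{12}$)
$\left(-39 - 106\right) C{\left(-5 + 3,11 \right)} = \left(-39 - 106\right) \left(- \frac{5}{3} - \frac{-5 + 3}{12}\right) = - 145 \left(- \frac{5}{3} - - \frac{1}{6}\right) = - 145 \left(- \frac{5}{3} + \frac{1}{6}\right) = \left(-145\right) \left(- \frac{3}{2}\right) = \frac{435}{2}$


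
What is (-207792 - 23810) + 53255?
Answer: -178347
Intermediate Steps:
(-207792 - 23810) + 53255 = -231602 + 53255 = -178347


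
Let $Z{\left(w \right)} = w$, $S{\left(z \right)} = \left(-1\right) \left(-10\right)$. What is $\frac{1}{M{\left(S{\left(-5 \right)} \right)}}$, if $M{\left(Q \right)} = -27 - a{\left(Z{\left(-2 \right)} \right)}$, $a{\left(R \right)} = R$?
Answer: $- \frac{1}{25} \approx -0.04$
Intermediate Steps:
$S{\left(z \right)} = 10$
$M{\left(Q \right)} = -25$ ($M{\left(Q \right)} = -27 - -2 = -27 + 2 = -25$)
$\frac{1}{M{\left(S{\left(-5 \right)} \right)}} = \frac{1}{-25} = - \frac{1}{25}$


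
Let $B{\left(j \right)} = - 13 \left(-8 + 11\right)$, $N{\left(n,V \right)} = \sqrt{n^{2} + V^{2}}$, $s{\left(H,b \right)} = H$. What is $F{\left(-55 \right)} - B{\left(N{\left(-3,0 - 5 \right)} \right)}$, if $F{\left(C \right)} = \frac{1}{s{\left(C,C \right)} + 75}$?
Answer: $\frac{781}{20} \approx 39.05$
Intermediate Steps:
$N{\left(n,V \right)} = \sqrt{V^{2} + n^{2}}$
$F{\left(C \right)} = \frac{1}{75 + C}$ ($F{\left(C \right)} = \frac{1}{C + 75} = \frac{1}{75 + C}$)
$B{\left(j \right)} = -39$ ($B{\left(j \right)} = \left(-13\right) 3 = -39$)
$F{\left(-55 \right)} - B{\left(N{\left(-3,0 - 5 \right)} \right)} = \frac{1}{75 - 55} - -39 = \frac{1}{20} + 39 = \frac{781}{20}$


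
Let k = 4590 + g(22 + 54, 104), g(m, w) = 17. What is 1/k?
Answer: 1/4607 ≈ 0.00021706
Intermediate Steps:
k = 4607 (k = 4590 + 17 = 4607)
1/k = 1/4607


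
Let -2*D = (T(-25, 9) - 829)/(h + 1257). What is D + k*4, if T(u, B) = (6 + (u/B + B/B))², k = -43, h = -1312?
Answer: -319645/1782 ≈ -179.37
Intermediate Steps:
T(u, B) = (7 + u/B)² (T(u, B) = (6 + (u/B + 1))² = (6 + (1 + u/B))² = (7 + u/B)²)
D = -13141/1782 (D = -((-25 + 7*9)²/9² - 829)/(2*(-1312 + 1257)) = -((-25 + 63)²/81 - 829)/(2*(-55)) = -((1/81)*38² - 829)*(-1)/(2*55) = -((1/81)*1444 - 829)*(-1)/(2*55) = -(1444/81 - 829)*(-1)/(2*55) = -(-65705)*(-1)/(162*55) = -½*13141/891 = -13141/1782 ≈ -7.3743)
D + k*4 = -13141/1782 - 43*4 = -13141/1782 - 172 = -319645/1782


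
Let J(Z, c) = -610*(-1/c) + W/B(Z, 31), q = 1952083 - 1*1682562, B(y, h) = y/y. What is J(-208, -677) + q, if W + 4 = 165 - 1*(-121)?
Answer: 182656021/677 ≈ 2.6980e+5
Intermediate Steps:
B(y, h) = 1
W = 282 (W = -4 + (165 - 1*(-121)) = -4 + (165 + 121) = -4 + 286 = 282)
q = 269521 (q = 1952083 - 1682562 = 269521)
J(Z, c) = 282 + 610/c (J(Z, c) = -610*(-1/c) + 282/1 = -(-610)/c + 282*1 = 610/c + 282 = 282 + 610/c)
J(-208, -677) + q = (282 + 610/(-677)) + 269521 = (282 + 610*(-1/677)) + 269521 = (282 - 610/677) + 269521 = 190304/677 + 269521 = 182656021/677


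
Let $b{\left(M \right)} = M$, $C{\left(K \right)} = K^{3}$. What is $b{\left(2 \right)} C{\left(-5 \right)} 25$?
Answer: $-6250$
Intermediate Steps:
$b{\left(2 \right)} C{\left(-5 \right)} 25 = 2 \left(-5\right)^{3} \cdot 25 = 2 \left(-125\right) 25 = \left(-250\right) 25 = -6250$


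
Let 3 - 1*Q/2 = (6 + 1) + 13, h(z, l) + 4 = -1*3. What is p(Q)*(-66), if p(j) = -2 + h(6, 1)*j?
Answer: -15576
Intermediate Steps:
h(z, l) = -7 (h(z, l) = -4 - 1*3 = -4 - 3 = -7)
Q = -34 (Q = 6 - 2*((6 + 1) + 13) = 6 - 2*(7 + 13) = 6 - 2*20 = 6 - 40 = -34)
p(j) = -2 - 7*j
p(Q)*(-66) = (-2 - 7*(-34))*(-66) = (-2 + 238)*(-66) = 236*(-66) = -15576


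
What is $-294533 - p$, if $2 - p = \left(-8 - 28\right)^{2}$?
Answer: $-293239$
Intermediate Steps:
$p = -1294$ ($p = 2 - \left(-8 - 28\right)^{2} = 2 - \left(-36\right)^{2} = 2 - 1296 = -1294$)
$-294533 - p = -294533 - -1294 = -294533 + 1294 = -293239$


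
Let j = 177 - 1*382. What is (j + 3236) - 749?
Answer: 2282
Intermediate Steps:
j = -205 (j = 177 - 382 = -205)
(j + 3236) - 749 = (-205 + 3236) - 749 = 3031 - 749 = 2282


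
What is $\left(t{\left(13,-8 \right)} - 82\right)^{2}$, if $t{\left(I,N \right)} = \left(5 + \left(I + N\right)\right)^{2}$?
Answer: $324$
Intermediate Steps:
$t{\left(I,N \right)} = \left(5 + I + N\right)^{2}$
$\left(t{\left(13,-8 \right)} - 82\right)^{2} = \left(\left(5 + 13 - 8\right)^{2} - 82\right)^{2} = \left(10^{2} - 82\right)^{2} = \left(100 - 82\right)^{2} = 18^{2} = 324$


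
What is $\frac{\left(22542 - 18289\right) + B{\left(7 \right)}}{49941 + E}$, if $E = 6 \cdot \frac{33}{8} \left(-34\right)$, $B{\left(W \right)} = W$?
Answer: $\frac{2840}{32733} \approx 0.086763$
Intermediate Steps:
$E = - \frac{1683}{2}$ ($E = 6 \cdot 33 \cdot \frac{1}{8} \left(-34\right) = 6 \cdot \frac{33}{8} \left(-34\right) = \frac{99}{4} \left(-34\right) = - \frac{1683}{2} \approx -841.5$)
$\frac{\left(22542 - 18289\right) + B{\left(7 \right)}}{49941 + E} = \frac{\left(22542 - 18289\right) + 7}{49941 - \frac{1683}{2}} = \frac{\left(22542 - 18289\right) + 7}{\frac{98199}{2}} = \left(4253 + 7\right) \frac{2}{98199} = 4260 \cdot \frac{2}{98199} = \frac{2840}{32733}$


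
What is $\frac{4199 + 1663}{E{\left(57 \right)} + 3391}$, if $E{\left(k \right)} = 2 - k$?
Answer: $\frac{977}{556} \approx 1.7572$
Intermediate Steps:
$\frac{4199 + 1663}{E{\left(57 \right)} + 3391} = \frac{4199 + 1663}{\left(2 - 57\right) + 3391} = \frac{5862}{\left(2 - 57\right) + 3391} = \frac{5862}{-55 + 3391} = \frac{5862}{3336} = 5862 \cdot \frac{1}{3336} = \frac{977}{556}$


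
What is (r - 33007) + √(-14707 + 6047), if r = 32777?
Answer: -230 + 2*I*√2165 ≈ -230.0 + 93.059*I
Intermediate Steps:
(r - 33007) + √(-14707 + 6047) = (32777 - 33007) + √(-14707 + 6047) = -230 + √(-8660) = -230 + 2*I*√2165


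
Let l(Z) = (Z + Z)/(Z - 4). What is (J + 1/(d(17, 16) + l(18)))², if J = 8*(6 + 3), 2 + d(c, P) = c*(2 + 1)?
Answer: 675948001/130321 ≈ 5186.8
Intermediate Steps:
d(c, P) = -2 + 3*c (d(c, P) = -2 + c*(2 + 1) = -2 + c*3 = -2 + 3*c)
J = 72 (J = 8*9 = 72)
l(Z) = 2*Z/(-4 + Z) (l(Z) = (2*Z)/(-4 + Z) = 2*Z/(-4 + Z))
(J + 1/(d(17, 16) + l(18)))² = (72 + 1/((-2 + 3*17) + 2*18/(-4 + 18)))² = (72 + 1/((-2 + 51) + 2*18/14))² = (72 + 1/(49 + 2*18*(1/14)))² = (72 + 1/(49 + 18/7))² = (72 + 1/(361/7))² = (72 + 7/361)² = (25999/361)² = 675948001/130321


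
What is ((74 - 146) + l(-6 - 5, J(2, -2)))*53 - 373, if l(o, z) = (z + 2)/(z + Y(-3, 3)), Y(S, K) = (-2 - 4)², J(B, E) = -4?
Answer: -67077/16 ≈ -4192.3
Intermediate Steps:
Y(S, K) = 36 (Y(S, K) = (-6)² = 36)
l(o, z) = (2 + z)/(36 + z) (l(o, z) = (z + 2)/(z + 36) = (2 + z)/(36 + z))
((74 - 146) + l(-6 - 5, J(2, -2)))*53 - 373 = ((74 - 146) + (2 - 4)/(36 - 4))*53 - 373 = (-72 - 2/32)*53 - 373 = (-72 + (1/32)*(-2))*53 - 373 = (-72 - 1/16)*53 - 373 = -1153/16*53 - 373 = -61109/16 - 373 = -67077/16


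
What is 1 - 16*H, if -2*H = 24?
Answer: 193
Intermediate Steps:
H = -12 (H = -½*24 = -12)
1 - 16*H = 1 - 16*(-12) = 1 + 192 = 193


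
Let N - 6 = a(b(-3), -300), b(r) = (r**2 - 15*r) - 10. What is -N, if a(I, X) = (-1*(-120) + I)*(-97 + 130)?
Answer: -5418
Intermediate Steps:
b(r) = -10 + r**2 - 15*r
a(I, X) = 3960 + 33*I (a(I, X) = (120 + I)*33 = 3960 + 33*I)
N = 5418 (N = 6 + (3960 + 33*(-10 + (-3)**2 - 15*(-3))) = 6 + (3960 + 33*(-10 + 9 + 45)) = 6 + (3960 + 33*44) = 6 + (3960 + 1452) = 6 + 5412 = 5418)
-N = -1*5418 = -5418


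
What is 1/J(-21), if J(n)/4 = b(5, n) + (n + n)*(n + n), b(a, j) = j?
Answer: 1/6972 ≈ 0.00014343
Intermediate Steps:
J(n) = 4*n + 16*n² (J(n) = 4*(n + (n + n)*(n + n)) = 4*(n + (2*n)*(2*n)) = 4*(n + 4*n²) = 4*n + 16*n²)
1/J(-21) = 1/(4*(-21)*(1 + 4*(-21))) = 1/(4*(-21)*(1 - 84)) = 1/(4*(-21)*(-83)) = 1/6972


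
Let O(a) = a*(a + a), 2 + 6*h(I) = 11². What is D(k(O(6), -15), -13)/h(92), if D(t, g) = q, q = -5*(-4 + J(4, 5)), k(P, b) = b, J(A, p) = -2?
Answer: 180/119 ≈ 1.5126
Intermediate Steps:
h(I) = 119/6 (h(I) = -⅓ + (⅙)*11² = -⅓ + (⅙)*121 = -⅓ + 121/6 = 119/6)
O(a) = 2*a² (O(a) = a*(2*a) = 2*a²)
q = 30 (q = -5*(-4 - 2) = -5*(-6) = 30)
D(t, g) = 30
D(k(O(6), -15), -13)/h(92) = 30/(119/6) = 30*(6/119) = 180/119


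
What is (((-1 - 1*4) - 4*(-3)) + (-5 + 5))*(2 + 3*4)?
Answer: 98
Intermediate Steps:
(((-1 - 1*4) - 4*(-3)) + (-5 + 5))*(2 + 3*4) = (((-1 - 4) + 12) + 0)*(2 + 12) = ((-5 + 12) + 0)*14 = (7 + 0)*14 = 7*14 = 98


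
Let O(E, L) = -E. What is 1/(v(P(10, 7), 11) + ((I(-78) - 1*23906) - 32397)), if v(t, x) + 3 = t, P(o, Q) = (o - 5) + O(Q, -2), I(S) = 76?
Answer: -1/56232 ≈ -1.7783e-5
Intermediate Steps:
P(o, Q) = -5 + o - Q (P(o, Q) = (o - 5) - Q = (-5 + o) - Q = -5 + o - Q)
v(t, x) = -3 + t
1/(v(P(10, 7), 11) + ((I(-78) - 1*23906) - 32397)) = 1/((-3 + (-5 + 10 - 1*7)) + ((76 - 1*23906) - 32397)) = 1/((-3 + (-5 + 10 - 7)) + ((76 - 23906) - 32397)) = 1/((-3 - 2) + (-23830 - 32397)) = 1/(-5 - 56227) = 1/(-56232) = -1/56232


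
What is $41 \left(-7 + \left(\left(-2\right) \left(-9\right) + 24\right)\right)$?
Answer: $1435$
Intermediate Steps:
$41 \left(-7 + \left(\left(-2\right) \left(-9\right) + 24\right)\right) = 41 \left(-7 + \left(18 + 24\right)\right) = 41 \left(-7 + 42\right) = 41 \cdot 35 = 1435$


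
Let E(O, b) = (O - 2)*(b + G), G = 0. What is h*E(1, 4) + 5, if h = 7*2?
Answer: -51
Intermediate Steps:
E(O, b) = b*(-2 + O) (E(O, b) = (O - 2)*(b + 0) = (-2 + O)*b = b*(-2 + O))
h = 14
h*E(1, 4) + 5 = 14*(4*(-2 + 1)) + 5 = 14*(4*(-1)) + 5 = 14*(-4) + 5 = -56 + 5 = -51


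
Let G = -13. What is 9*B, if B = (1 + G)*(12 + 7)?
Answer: -2052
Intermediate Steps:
B = -228 (B = (1 - 13)*(12 + 7) = -12*19 = -228)
9*B = 9*(-228) = -2052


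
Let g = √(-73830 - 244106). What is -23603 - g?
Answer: -23603 - 4*I*√19871 ≈ -23603.0 - 563.86*I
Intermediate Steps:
g = 4*I*√19871 (g = √(-317936) = 4*I*√19871 ≈ 563.86*I)
-23603 - g = -23603 - 4*I*√19871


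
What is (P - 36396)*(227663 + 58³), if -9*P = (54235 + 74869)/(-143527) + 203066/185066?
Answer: -204358857809204751425/13280983891 ≈ -1.5387e+10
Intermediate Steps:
P = -2626346459/119528855019 (P = -((54235 + 74869)/(-143527) + 203066/185066)/9 = -(129104*(-1/143527) + 203066*(1/185066))/9 = -(-129104/143527 + 101533/92533)/9 = -⅑*2626346459/13280983891 = -2626346459/119528855019 ≈ -0.021972)
(P - 36396)*(227663 + 58³) = (-2626346459/119528855019 - 36396)*(227663 + 58³) = -4350374833617983*(227663 + 195112)/119528855019 = -4350374833617983/119528855019*422775 = -204358857809204751425/13280983891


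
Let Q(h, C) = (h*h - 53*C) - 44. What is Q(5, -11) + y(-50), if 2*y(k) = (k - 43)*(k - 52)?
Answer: 5307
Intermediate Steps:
Q(h, C) = -44 + h² - 53*C (Q(h, C) = (h² - 53*C) - 44 = -44 + h² - 53*C)
y(k) = (-52 + k)*(-43 + k)/2 (y(k) = ((k - 43)*(k - 52))/2 = ((-43 + k)*(-52 + k))/2 = ((-52 + k)*(-43 + k))/2 = (-52 + k)*(-43 + k)/2)
Q(5, -11) + y(-50) = (-44 + 5² - 53*(-11)) + (1118 + (½)*(-50)² - 95/2*(-50)) = (-44 + 25 + 583) + (1118 + (½)*2500 + 2375) = 564 + (1118 + 1250 + 2375) = 564 + 4743 = 5307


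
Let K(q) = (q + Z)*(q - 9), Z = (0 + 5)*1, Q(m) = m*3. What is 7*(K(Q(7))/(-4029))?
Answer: -728/1343 ≈ -0.54207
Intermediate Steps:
Q(m) = 3*m
Z = 5 (Z = 5*1 = 5)
K(q) = (-9 + q)*(5 + q) (K(q) = (q + 5)*(q - 9) = (5 + q)*(-9 + q) = (-9 + q)*(5 + q))
7*(K(Q(7))/(-4029)) = 7*((-45 + (3*7)² - 12*7)/(-4029)) = 7*((-45 + 21² - 4*21)*(-1/4029)) = 7*((-45 + 441 - 84)*(-1/4029)) = 7*(312*(-1/4029)) = 7*(-104/1343) = -728/1343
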